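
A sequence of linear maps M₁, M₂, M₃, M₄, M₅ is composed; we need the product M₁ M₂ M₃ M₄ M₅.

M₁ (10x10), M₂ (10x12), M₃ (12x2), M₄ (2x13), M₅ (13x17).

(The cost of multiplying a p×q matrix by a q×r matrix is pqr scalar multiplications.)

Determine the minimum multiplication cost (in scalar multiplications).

Adjacent pairs: M₁M₂ = 10·10·12 = 1200; M₂M₃ = 10·12·2 = 240; M₃M₄ = 12·2·13 = 312; M₄M₅ = 2·13·17 = 442.
Length 3: M₁..M₃: k=1: 0+240+10·10·2=440; k=2: 1200+0+10·12·2=1440 → min 440 | M₂..M₄: k=2: 0+312+10·12·13=1872; k=3: 240+0+10·2·13=500 → min 500 | M₃..M₅: k=3: 0+442+12·2·17=850; k=4: 312+0+12·13·17=2964 → min 850.
Length 4: M₁..M₄: k=1: 0+500+10·10·13=1800; k=2: 1200+312+10·12·13=3072; k=3: 440+0+10·2·13=700 → min 700 | M₂..M₅: k=2: 0+850+10·12·17=2890; k=3: 240+442+10·2·17=1022; k=4: 500+0+10·13·17=2710 → min 1022.
Length 5: M₁..M₅: k=1: 0+1022+10·10·17=2722; k=2: 1200+850+10·12·17=4090; k=3: 440+442+10·2·17=1222; k=4: 700+0+10·13·17=2910 → min 1222.
Optimal order: ((M₁ (M₂ M₃)) (M₄ M₅)) with cost 1222.

1222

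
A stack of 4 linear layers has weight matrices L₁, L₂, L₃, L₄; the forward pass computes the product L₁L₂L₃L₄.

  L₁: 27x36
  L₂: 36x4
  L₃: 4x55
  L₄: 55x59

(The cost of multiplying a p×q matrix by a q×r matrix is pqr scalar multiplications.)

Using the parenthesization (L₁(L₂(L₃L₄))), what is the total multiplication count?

78824

(L₃L₄): 4×55 by 55×59 → 4×59, cost 4·55·59 = 12980
(L₂(L₃L₄)): 36×4 by 4×59 → 36×59, cost 36·4·59 = 8496; cumulative 21476
(L₁(L₂(L₃L₄))): 27×36 by 36×59 → 27×59, cost 27·36·59 = 57348; cumulative 78824
Total: 78824 scalar multiplications.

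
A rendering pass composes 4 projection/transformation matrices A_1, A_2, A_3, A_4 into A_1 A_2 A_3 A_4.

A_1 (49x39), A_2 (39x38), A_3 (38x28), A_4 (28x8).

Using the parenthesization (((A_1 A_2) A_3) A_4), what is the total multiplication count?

(A_1 A_2): 49×39 by 39×38 → 49×38, cost 49·39·38 = 72618
((A_1 A_2) A_3): 49×38 by 38×28 → 49×28, cost 49·38·28 = 52136; cumulative 124754
(((A_1 A_2) A_3) A_4): 49×28 by 28×8 → 49×8, cost 49·28·8 = 10976; cumulative 135730
Total: 135730 scalar multiplications.

135730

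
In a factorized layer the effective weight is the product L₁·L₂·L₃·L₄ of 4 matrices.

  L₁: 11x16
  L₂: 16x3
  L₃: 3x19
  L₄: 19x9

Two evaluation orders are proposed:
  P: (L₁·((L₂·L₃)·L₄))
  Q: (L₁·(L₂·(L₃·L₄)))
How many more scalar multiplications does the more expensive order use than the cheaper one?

Order P = (L₁·((L₂·L₃)·L₄)): (L₂·L₃): 16×3 by 3×19 → 16×19, cost 16·3·19 = 912; ((L₂·L₃)·L₄): 16×19 by 19×9 → 16×9, cost 16·19·9 = 2736; cumulative 3648; (L₁·((L₂·L₃)·L₄)): 11×16 by 16×9 → 11×9, cost 11·16·9 = 1584; cumulative 5232. Total 5232.
Order Q = (L₁·(L₂·(L₃·L₄))): (L₃·L₄): 3×19 by 19×9 → 3×9, cost 3·19·9 = 513; (L₂·(L₃·L₄)): 16×3 by 3×9 → 16×9, cost 16·3·9 = 432; cumulative 945; (L₁·(L₂·(L₃·L₄))): 11×16 by 16×9 → 11×9, cost 11·16·9 = 1584; cumulative 2529. Total 2529.
Difference: |5232 − 2529| = 2703.

2703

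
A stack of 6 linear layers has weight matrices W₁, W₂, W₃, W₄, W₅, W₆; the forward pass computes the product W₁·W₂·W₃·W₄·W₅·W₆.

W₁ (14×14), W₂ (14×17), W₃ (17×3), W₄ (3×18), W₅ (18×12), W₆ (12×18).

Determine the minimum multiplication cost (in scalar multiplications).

3354

Adjacent pairs: W₁W₂ = 14·14·17 = 3332; W₂W₃ = 14·17·3 = 714; W₃W₄ = 17·3·18 = 918; W₄W₅ = 3·18·12 = 648; W₅W₆ = 18·12·18 = 3888.
Length 3: W₁..W₃: k=1: 0+714+14·14·3=1302; k=2: 3332+0+14·17·3=4046 → min 1302 | W₂..W₄: k=2: 0+918+14·17·18=5202; k=3: 714+0+14·3·18=1470 → min 1470 | W₃..W₅: k=3: 0+648+17·3·12=1260; k=4: 918+0+17·18·12=4590 → min 1260 | W₄..W₆: k=4: 0+3888+3·18·18=4860; k=5: 648+0+3·12·18=1296 → min 1296.
Length 4: W₁..W₄: k=1: 0+1470+14·14·18=4998; k=2: 3332+918+14·17·18=8534; k=3: 1302+0+14·3·18=2058 → min 2058 | W₂..W₅: k=2: 0+1260+14·17·12=4116; k=3: 714+648+14·3·12=1866; k=4: 1470+0+14·18·12=4494 → min 1866 | W₃..W₆: k=3: 0+1296+17·3·18=2214; k=4: 918+3888+17·18·18=10314; k=5: 1260+0+17·12·18=4932 → min 2214.
Length 5: W₁..W₅: k=1: 0+1866+14·14·12=4218; k=2: 3332+1260+14·17·12=7448; k=3: 1302+648+14·3·12=2454; k=4: 2058+0+14·18·12=5082 → min 2454 | W₂..W₆: k=2: 0+2214+14·17·18=6498; k=3: 714+1296+14·3·18=2766; k=4: 1470+3888+14·18·18=9894; k=5: 1866+0+14·12·18=4890 → min 2766.
Length 6: W₁..W₆: k=1: 0+2766+14·14·18=6294; k=2: 3332+2214+14·17·18=9830; k=3: 1302+1296+14·3·18=3354; k=4: 2058+3888+14·18·18=10482; k=5: 2454+0+14·12·18=5478 → min 3354.
Optimal order: ((W₁·(W₂·W₃))·((W₄·W₅)·W₆)) with cost 3354.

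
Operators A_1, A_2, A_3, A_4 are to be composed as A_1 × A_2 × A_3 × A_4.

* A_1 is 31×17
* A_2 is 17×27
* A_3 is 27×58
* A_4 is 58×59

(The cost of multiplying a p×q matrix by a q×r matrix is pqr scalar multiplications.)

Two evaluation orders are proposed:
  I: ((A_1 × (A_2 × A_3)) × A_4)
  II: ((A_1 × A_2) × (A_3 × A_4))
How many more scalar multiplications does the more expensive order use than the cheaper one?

7264

Order I = ((A_1 × (A_2 × A_3)) × A_4): (A_2 × A_3): 17×27 by 27×58 → 17×58, cost 17·27·58 = 26622; (A_1 × (A_2 × A_3)): 31×17 by 17×58 → 31×58, cost 31·17·58 = 30566; cumulative 57188; ((A_1 × (A_2 × A_3)) × A_4): 31×58 by 58×59 → 31×59, cost 31·58·59 = 106082; cumulative 163270. Total 163270.
Order II = ((A_1 × A_2) × (A_3 × A_4)): (A_1 × A_2): 31×17 by 17×27 → 31×27, cost 31·17·27 = 14229; (A_3 × A_4): 27×58 by 58×59 → 27×59, cost 27·58·59 = 92394; ((A_1 × A_2) × (A_3 × A_4)): 31×27 by 27×59 → 31×59, cost 31·27·59 = 49383; cumulative 156006. Total 156006.
Difference: |163270 − 156006| = 7264.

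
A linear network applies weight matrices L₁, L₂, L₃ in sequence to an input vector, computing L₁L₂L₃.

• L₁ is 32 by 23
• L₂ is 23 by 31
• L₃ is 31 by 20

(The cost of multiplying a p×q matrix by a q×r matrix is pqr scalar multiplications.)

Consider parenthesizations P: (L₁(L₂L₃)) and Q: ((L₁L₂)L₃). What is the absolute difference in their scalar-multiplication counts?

13676

Order P = (L₁(L₂L₃)): (L₂L₃): 23×31 by 31×20 → 23×20, cost 23·31·20 = 14260; (L₁(L₂L₃)): 32×23 by 23×20 → 32×20, cost 32·23·20 = 14720; cumulative 28980. Total 28980.
Order Q = ((L₁L₂)L₃): (L₁L₂): 32×23 by 23×31 → 32×31, cost 32·23·31 = 22816; ((L₁L₂)L₃): 32×31 by 31×20 → 32×20, cost 32·31·20 = 19840; cumulative 42656. Total 42656.
Difference: |28980 − 42656| = 13676.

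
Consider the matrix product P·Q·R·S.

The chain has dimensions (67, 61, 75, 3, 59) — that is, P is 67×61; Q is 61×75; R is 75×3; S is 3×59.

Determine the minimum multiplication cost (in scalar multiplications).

37845

Adjacent pairs: PQ = 67·61·75 = 306525; QR = 61·75·3 = 13725; RS = 75·3·59 = 13275.
Length 3: P..R: k=1: 0+13725+67·61·3=25986; k=2: 306525+0+67·75·3=321600 → min 25986 | Q..S: k=2: 0+13275+61·75·59=283200; k=3: 13725+0+61·3·59=24522 → min 24522.
Length 4: P..S: k=1: 0+24522+67·61·59=265655; k=2: 306525+13275+67·75·59=616275; k=3: 25986+0+67·3·59=37845 → min 37845.
Optimal order: ((P·(Q·R))·S) with cost 37845.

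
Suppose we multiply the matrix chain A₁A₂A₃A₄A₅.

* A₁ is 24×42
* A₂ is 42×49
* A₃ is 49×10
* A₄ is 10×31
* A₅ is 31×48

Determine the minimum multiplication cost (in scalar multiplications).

57060

Adjacent pairs: A₁A₂ = 24·42·49 = 49392; A₂A₃ = 42·49·10 = 20580; A₃A₄ = 49·10·31 = 15190; A₄A₅ = 10·31·48 = 14880.
Length 3: A₁..A₃: k=1: 0+20580+24·42·10=30660; k=2: 49392+0+24·49·10=61152 → min 30660 | A₂..A₄: k=2: 0+15190+42·49·31=78988; k=3: 20580+0+42·10·31=33600 → min 33600 | A₃..A₅: k=3: 0+14880+49·10·48=38400; k=4: 15190+0+49·31·48=88102 → min 38400.
Length 4: A₁..A₄: k=1: 0+33600+24·42·31=64848; k=2: 49392+15190+24·49·31=101038; k=3: 30660+0+24·10·31=38100 → min 38100 | A₂..A₅: k=2: 0+38400+42·49·48=137184; k=3: 20580+14880+42·10·48=55620; k=4: 33600+0+42·31·48=96096 → min 55620.
Length 5: A₁..A₅: k=1: 0+55620+24·42·48=104004; k=2: 49392+38400+24·49·48=144240; k=3: 30660+14880+24·10·48=57060; k=4: 38100+0+24·31·48=73812 → min 57060.
Optimal order: ((A₁(A₂A₃))(A₄A₅)) with cost 57060.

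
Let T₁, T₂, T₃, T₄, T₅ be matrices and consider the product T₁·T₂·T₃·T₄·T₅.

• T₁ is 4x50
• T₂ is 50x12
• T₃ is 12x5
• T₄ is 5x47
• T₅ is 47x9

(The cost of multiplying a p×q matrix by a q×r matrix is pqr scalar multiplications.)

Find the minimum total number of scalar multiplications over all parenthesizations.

4935

Adjacent pairs: T₁T₂ = 4·50·12 = 2400; T₂T₃ = 50·12·5 = 3000; T₃T₄ = 12·5·47 = 2820; T₄T₅ = 5·47·9 = 2115.
Length 3: T₁..T₃: k=1: 0+3000+4·50·5=4000; k=2: 2400+0+4·12·5=2640 → min 2640 | T₂..T₄: k=2: 0+2820+50·12·47=31020; k=3: 3000+0+50·5·47=14750 → min 14750 | T₃..T₅: k=3: 0+2115+12·5·9=2655; k=4: 2820+0+12·47·9=7896 → min 2655.
Length 4: T₁..T₄: k=1: 0+14750+4·50·47=24150; k=2: 2400+2820+4·12·47=7476; k=3: 2640+0+4·5·47=3580 → min 3580 | T₂..T₅: k=2: 0+2655+50·12·9=8055; k=3: 3000+2115+50·5·9=7365; k=4: 14750+0+50·47·9=35900 → min 7365.
Length 5: T₁..T₅: k=1: 0+7365+4·50·9=9165; k=2: 2400+2655+4·12·9=5487; k=3: 2640+2115+4·5·9=4935; k=4: 3580+0+4·47·9=5272 → min 4935.
Optimal order: (((T₁·T₂)·T₃)·(T₄·T₅)) with cost 4935.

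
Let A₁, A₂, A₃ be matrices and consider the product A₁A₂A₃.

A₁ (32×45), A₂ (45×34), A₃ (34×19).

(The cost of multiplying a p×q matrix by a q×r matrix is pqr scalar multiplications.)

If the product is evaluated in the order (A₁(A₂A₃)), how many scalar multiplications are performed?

56430

(A₂A₃): 45×34 by 34×19 → 45×19, cost 45·34·19 = 29070
(A₁(A₂A₃)): 32×45 by 45×19 → 32×19, cost 32·45·19 = 27360; cumulative 56430
Total: 56430 scalar multiplications.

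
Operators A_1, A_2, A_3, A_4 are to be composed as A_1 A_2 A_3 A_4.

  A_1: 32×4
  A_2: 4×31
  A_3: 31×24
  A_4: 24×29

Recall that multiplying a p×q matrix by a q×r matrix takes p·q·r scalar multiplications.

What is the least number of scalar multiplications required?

Adjacent pairs: A_1A_2 = 32·4·31 = 3968; A_2A_3 = 4·31·24 = 2976; A_3A_4 = 31·24·29 = 21576.
Length 3: A_1..A_3: k=1: 0+2976+32·4·24=6048; k=2: 3968+0+32·31·24=27776 → min 6048 | A_2..A_4: k=2: 0+21576+4·31·29=25172; k=3: 2976+0+4·24·29=5760 → min 5760.
Length 4: A_1..A_4: k=1: 0+5760+32·4·29=9472; k=2: 3968+21576+32·31·29=54312; k=3: 6048+0+32·24·29=28320 → min 9472.
Optimal order: (A_1 ((A_2 A_3) A_4)) with cost 9472.

9472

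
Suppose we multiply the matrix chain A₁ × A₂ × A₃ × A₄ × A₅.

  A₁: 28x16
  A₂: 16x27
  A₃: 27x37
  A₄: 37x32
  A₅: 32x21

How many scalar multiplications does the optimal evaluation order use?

Adjacent pairs: A₁A₂ = 28·16·27 = 12096; A₂A₃ = 16·27·37 = 15984; A₃A₄ = 27·37·32 = 31968; A₄A₅ = 37·32·21 = 24864.
Length 3: A₁..A₃: k=1: 0+15984+28·16·37=32560; k=2: 12096+0+28·27·37=40068 → min 32560 | A₂..A₄: k=2: 0+31968+16·27·32=45792; k=3: 15984+0+16·37·32=34928 → min 34928 | A₃..A₅: k=3: 0+24864+27·37·21=45843; k=4: 31968+0+27·32·21=50112 → min 45843.
Length 4: A₁..A₄: k=1: 0+34928+28·16·32=49264; k=2: 12096+31968+28·27·32=68256; k=3: 32560+0+28·37·32=65712 → min 49264 | A₂..A₅: k=2: 0+45843+16·27·21=54915; k=3: 15984+24864+16·37·21=53280; k=4: 34928+0+16·32·21=45680 → min 45680.
Length 5: A₁..A₅: k=1: 0+45680+28·16·21=55088; k=2: 12096+45843+28·27·21=73815; k=3: 32560+24864+28·37·21=79180; k=4: 49264+0+28·32·21=68080 → min 55088.
Optimal order: (A₁ × (((A₂ × A₃) × A₄) × A₅)) with cost 55088.

55088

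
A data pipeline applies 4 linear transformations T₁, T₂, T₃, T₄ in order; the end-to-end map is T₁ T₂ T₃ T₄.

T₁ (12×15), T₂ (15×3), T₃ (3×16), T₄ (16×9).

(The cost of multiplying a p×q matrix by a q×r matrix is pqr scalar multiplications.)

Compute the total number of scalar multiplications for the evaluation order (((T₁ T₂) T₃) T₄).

(T₁ T₂): 12×15 by 15×3 → 12×3, cost 12·15·3 = 540
((T₁ T₂) T₃): 12×3 by 3×16 → 12×16, cost 12·3·16 = 576; cumulative 1116
(((T₁ T₂) T₃) T₄): 12×16 by 16×9 → 12×9, cost 12·16·9 = 1728; cumulative 2844
Total: 2844 scalar multiplications.

2844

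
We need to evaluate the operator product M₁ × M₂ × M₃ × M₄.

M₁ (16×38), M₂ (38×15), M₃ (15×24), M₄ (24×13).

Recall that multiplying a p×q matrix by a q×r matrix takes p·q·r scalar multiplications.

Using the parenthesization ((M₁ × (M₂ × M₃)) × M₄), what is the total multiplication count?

(M₂ × M₃): 38×15 by 15×24 → 38×24, cost 38·15·24 = 13680
(M₁ × (M₂ × M₃)): 16×38 by 38×24 → 16×24, cost 16·38·24 = 14592; cumulative 28272
((M₁ × (M₂ × M₃)) × M₄): 16×24 by 24×13 → 16×13, cost 16·24·13 = 4992; cumulative 33264
Total: 33264 scalar multiplications.

33264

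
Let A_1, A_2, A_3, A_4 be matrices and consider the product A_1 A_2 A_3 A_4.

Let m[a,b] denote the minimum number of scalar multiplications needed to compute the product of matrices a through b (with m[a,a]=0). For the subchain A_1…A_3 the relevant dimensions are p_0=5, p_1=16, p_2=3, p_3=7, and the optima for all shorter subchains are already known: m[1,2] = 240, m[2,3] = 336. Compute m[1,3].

m[1,3] = min over k∈[1,2] of m[1,k]+m[k+1,3]+p_{0}·p_k·p_{3}.
k=1: 0 + 336 + 5·16·7 = 896; k=2: 240 + 0 + 5·3·7 = 345.
Minimum: 345 at k=2.

345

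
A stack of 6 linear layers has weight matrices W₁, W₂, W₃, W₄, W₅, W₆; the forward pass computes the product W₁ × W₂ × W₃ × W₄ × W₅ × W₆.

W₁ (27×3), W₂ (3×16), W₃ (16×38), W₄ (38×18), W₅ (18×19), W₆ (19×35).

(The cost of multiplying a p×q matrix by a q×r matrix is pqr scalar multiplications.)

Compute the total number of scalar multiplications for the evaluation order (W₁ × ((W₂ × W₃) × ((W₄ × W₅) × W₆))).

46915

(W₂ × W₃): 3×16 by 16×38 → 3×38, cost 3·16·38 = 1824
(W₄ × W₅): 38×18 by 18×19 → 38×19, cost 38·18·19 = 12996
((W₄ × W₅) × W₆): 38×19 by 19×35 → 38×35, cost 38·19·35 = 25270; cumulative 38266
((W₂ × W₃) × ((W₄ × W₅) × W₆)): 3×38 by 38×35 → 3×35, cost 3·38·35 = 3990; cumulative 44080
(W₁ × ((W₂ × W₃) × ((W₄ × W₅) × W₆))): 27×3 by 3×35 → 27×35, cost 27·3·35 = 2835; cumulative 46915
Total: 46915 scalar multiplications.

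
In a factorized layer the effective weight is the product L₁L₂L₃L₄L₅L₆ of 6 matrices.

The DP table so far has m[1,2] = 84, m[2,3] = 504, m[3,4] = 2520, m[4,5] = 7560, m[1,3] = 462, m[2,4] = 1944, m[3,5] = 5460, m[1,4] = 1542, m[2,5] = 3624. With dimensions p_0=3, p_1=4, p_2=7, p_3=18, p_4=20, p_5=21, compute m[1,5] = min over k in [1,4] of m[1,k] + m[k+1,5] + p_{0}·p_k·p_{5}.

m[1,5] = min over k∈[1,4] of m[1,k]+m[k+1,5]+p_{0}·p_k·p_{5}.
k=1: 0 + 3624 + 3·4·21 = 3876; k=2: 84 + 5460 + 3·7·21 = 5985; k=3: 462 + 7560 + 3·18·21 = 9156; k=4: 1542 + 0 + 3·20·21 = 2802.
Minimum: 2802 at k=4.

2802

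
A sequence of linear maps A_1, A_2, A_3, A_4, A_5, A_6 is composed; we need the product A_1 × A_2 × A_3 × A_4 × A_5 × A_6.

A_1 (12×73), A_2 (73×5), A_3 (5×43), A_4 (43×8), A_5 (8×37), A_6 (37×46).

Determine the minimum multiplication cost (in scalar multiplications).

18850

Adjacent pairs: A_1A_2 = 12·73·5 = 4380; A_2A_3 = 73·5·43 = 15695; A_3A_4 = 5·43·8 = 1720; A_4A_5 = 43·8·37 = 12728; A_5A_6 = 8·37·46 = 13616.
Length 3: A_1..A_3: k=1: 0+15695+12·73·43=53363; k=2: 4380+0+12·5·43=6960 → min 6960 | A_2..A_4: k=2: 0+1720+73·5·8=4640; k=3: 15695+0+73·43·8=40807 → min 4640 | A_3..A_5: k=3: 0+12728+5·43·37=20683; k=4: 1720+0+5·8·37=3200 → min 3200 | A_4..A_6: k=4: 0+13616+43·8·46=29440; k=5: 12728+0+43·37·46=85914 → min 29440.
Length 4: A_1..A_4: k=1: 0+4640+12·73·8=11648; k=2: 4380+1720+12·5·8=6580; k=3: 6960+0+12·43·8=11088 → min 6580 | A_2..A_5: k=2: 0+3200+73·5·37=16705; k=3: 15695+12728+73·43·37=144566; k=4: 4640+0+73·8·37=26248 → min 16705 | A_3..A_6: k=3: 0+29440+5·43·46=39330; k=4: 1720+13616+5·8·46=17176; k=5: 3200+0+5·37·46=11710 → min 11710.
Length 5: A_1..A_5: k=1: 0+16705+12·73·37=49117; k=2: 4380+3200+12·5·37=9800; k=3: 6960+12728+12·43·37=38780; k=4: 6580+0+12·8·37=10132 → min 9800 | A_2..A_6: k=2: 0+11710+73·5·46=28500; k=3: 15695+29440+73·43·46=189529; k=4: 4640+13616+73·8·46=45120; k=5: 16705+0+73·37·46=140951 → min 28500.
Length 6: A_1..A_6: k=1: 0+28500+12·73·46=68796; k=2: 4380+11710+12·5·46=18850; k=3: 6960+29440+12·43·46=60136; k=4: 6580+13616+12·8·46=24612; k=5: 9800+0+12·37·46=30224 → min 18850.
Optimal order: ((A_1 × A_2) × (((A_3 × A_4) × A_5) × A_6)) with cost 18850.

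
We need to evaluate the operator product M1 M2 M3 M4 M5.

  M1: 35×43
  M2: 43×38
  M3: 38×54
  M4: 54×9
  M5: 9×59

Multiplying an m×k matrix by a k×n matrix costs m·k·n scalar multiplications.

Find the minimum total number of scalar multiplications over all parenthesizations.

65304

Adjacent pairs: M1M2 = 35·43·38 = 57190; M2M3 = 43·38·54 = 88236; M3M4 = 38·54·9 = 18468; M4M5 = 54·9·59 = 28674.
Length 3: M1..M3: k=1: 0+88236+35·43·54=169506; k=2: 57190+0+35·38·54=129010 → min 129010 | M2..M4: k=2: 0+18468+43·38·9=33174; k=3: 88236+0+43·54·9=109134 → min 33174 | M3..M5: k=3: 0+28674+38·54·59=149742; k=4: 18468+0+38·9·59=38646 → min 38646.
Length 4: M1..M4: k=1: 0+33174+35·43·9=46719; k=2: 57190+18468+35·38·9=87628; k=3: 129010+0+35·54·9=146020 → min 46719 | M2..M5: k=2: 0+38646+43·38·59=135052; k=3: 88236+28674+43·54·59=253908; k=4: 33174+0+43·9·59=56007 → min 56007.
Length 5: M1..M5: k=1: 0+56007+35·43·59=144802; k=2: 57190+38646+35·38·59=174306; k=3: 129010+28674+35·54·59=269194; k=4: 46719+0+35·9·59=65304 → min 65304.
Optimal order: ((M1 (M2 (M3 M4))) M5) with cost 65304.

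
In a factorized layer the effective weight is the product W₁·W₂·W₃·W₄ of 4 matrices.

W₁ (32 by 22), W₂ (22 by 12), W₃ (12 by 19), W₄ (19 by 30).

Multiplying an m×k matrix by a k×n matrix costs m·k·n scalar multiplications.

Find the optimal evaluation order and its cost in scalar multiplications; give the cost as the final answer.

26808

Adjacent pairs: W₁W₂ = 32·22·12 = 8448; W₂W₃ = 22·12·19 = 5016; W₃W₄ = 12·19·30 = 6840.
Length 3: W₁..W₃: k=1: 0+5016+32·22·19=18392; k=2: 8448+0+32·12·19=15744 → min 15744 | W₂..W₄: k=2: 0+6840+22·12·30=14760; k=3: 5016+0+22·19·30=17556 → min 14760.
Length 4: W₁..W₄: k=1: 0+14760+32·22·30=35880; k=2: 8448+6840+32·12·30=26808; k=3: 15744+0+32·19·30=33984 → min 26808.
Optimal parenthesization: ((W₁·W₂)·(W₃·W₄)) with cost 26808.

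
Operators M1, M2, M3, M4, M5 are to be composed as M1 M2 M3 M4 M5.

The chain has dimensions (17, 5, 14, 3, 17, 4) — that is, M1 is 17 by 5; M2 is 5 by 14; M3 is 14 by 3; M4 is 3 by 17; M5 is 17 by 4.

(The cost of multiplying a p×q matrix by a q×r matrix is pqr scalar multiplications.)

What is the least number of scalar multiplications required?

Adjacent pairs: M1M2 = 17·5·14 = 1190; M2M3 = 5·14·3 = 210; M3M4 = 14·3·17 = 714; M4M5 = 3·17·4 = 204.
Length 3: M1..M3: k=1: 0+210+17·5·3=465; k=2: 1190+0+17·14·3=1904 → min 465 | M2..M4: k=2: 0+714+5·14·17=1904; k=3: 210+0+5·3·17=465 → min 465 | M3..M5: k=3: 0+204+14·3·4=372; k=4: 714+0+14·17·4=1666 → min 372.
Length 4: M1..M4: k=1: 0+465+17·5·17=1910; k=2: 1190+714+17·14·17=5950; k=3: 465+0+17·3·17=1332 → min 1332 | M2..M5: k=2: 0+372+5·14·4=652; k=3: 210+204+5·3·4=474; k=4: 465+0+5·17·4=805 → min 474.
Length 5: M1..M5: k=1: 0+474+17·5·4=814; k=2: 1190+372+17·14·4=2514; k=3: 465+204+17·3·4=873; k=4: 1332+0+17·17·4=2488 → min 814.
Optimal order: (M1 ((M2 M3) (M4 M5))) with cost 814.

814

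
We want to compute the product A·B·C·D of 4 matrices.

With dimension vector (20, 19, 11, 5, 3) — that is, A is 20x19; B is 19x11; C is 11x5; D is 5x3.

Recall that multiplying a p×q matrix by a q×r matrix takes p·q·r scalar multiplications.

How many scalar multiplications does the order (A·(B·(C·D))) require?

(C·D): 11×5 by 5×3 → 11×3, cost 11·5·3 = 165
(B·(C·D)): 19×11 by 11×3 → 19×3, cost 19·11·3 = 627; cumulative 792
(A·(B·(C·D))): 20×19 by 19×3 → 20×3, cost 20·19·3 = 1140; cumulative 1932
Total: 1932 scalar multiplications.

1932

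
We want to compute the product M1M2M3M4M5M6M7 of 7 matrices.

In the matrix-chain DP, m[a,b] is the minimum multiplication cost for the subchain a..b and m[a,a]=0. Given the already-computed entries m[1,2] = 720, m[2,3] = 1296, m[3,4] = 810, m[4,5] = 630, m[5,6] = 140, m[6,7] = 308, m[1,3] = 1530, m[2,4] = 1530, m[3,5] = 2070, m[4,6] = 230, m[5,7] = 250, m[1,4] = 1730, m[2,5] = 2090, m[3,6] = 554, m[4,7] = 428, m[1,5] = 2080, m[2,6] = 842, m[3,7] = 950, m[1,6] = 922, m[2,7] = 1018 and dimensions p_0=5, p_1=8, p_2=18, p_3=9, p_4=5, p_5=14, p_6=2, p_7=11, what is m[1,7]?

1032

m[1,7] = min over k∈[1,6] of m[1,k]+m[k+1,7]+p_{0}·p_k·p_{7}.
k=1: 0 + 1018 + 5·8·11 = 1458; k=2: 720 + 950 + 5·18·11 = 2660; k=3: 1530 + 428 + 5·9·11 = 2453; k=4: 1730 + 250 + 5·5·11 = 2255; k=5: 2080 + 308 + 5·14·11 = 3158; k=6: 922 + 0 + 5·2·11 = 1032.
Minimum: 1032 at k=6.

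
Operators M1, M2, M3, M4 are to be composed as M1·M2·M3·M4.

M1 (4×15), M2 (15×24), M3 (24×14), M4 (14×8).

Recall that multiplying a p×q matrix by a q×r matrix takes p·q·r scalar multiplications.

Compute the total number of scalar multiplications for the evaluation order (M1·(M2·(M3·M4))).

(M3·M4): 24×14 by 14×8 → 24×8, cost 24·14·8 = 2688
(M2·(M3·M4)): 15×24 by 24×8 → 15×8, cost 15·24·8 = 2880; cumulative 5568
(M1·(M2·(M3·M4))): 4×15 by 15×8 → 4×8, cost 4·15·8 = 480; cumulative 6048
Total: 6048 scalar multiplications.

6048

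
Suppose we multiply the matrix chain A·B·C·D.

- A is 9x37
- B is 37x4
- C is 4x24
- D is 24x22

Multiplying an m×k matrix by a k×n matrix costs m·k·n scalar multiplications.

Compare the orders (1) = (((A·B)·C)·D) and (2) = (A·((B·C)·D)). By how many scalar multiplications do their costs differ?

23466

Order (1) = (((A·B)·C)·D): (A·B): 9×37 by 37×4 → 9×4, cost 9·37·4 = 1332; ((A·B)·C): 9×4 by 4×24 → 9×24, cost 9·4·24 = 864; cumulative 2196; (((A·B)·C)·D): 9×24 by 24×22 → 9×22, cost 9·24·22 = 4752; cumulative 6948. Total 6948.
Order (2) = (A·((B·C)·D)): (B·C): 37×4 by 4×24 → 37×24, cost 37·4·24 = 3552; ((B·C)·D): 37×24 by 24×22 → 37×22, cost 37·24·22 = 19536; cumulative 23088; (A·((B·C)·D)): 9×37 by 37×22 → 9×22, cost 9·37·22 = 7326; cumulative 30414. Total 30414.
Difference: |6948 − 30414| = 23466.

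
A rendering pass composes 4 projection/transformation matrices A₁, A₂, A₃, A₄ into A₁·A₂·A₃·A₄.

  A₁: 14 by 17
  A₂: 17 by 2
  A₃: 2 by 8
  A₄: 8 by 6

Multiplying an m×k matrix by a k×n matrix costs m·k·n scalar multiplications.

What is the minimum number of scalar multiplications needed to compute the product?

740

Adjacent pairs: A₁A₂ = 14·17·2 = 476; A₂A₃ = 17·2·8 = 272; A₃A₄ = 2·8·6 = 96.
Length 3: A₁..A₃: k=1: 0+272+14·17·8=2176; k=2: 476+0+14·2·8=700 → min 700 | A₂..A₄: k=2: 0+96+17·2·6=300; k=3: 272+0+17·8·6=1088 → min 300.
Length 4: A₁..A₄: k=1: 0+300+14·17·6=1728; k=2: 476+96+14·2·6=740; k=3: 700+0+14·8·6=1372 → min 740.
Optimal order: ((A₁·A₂)·(A₃·A₄)) with cost 740.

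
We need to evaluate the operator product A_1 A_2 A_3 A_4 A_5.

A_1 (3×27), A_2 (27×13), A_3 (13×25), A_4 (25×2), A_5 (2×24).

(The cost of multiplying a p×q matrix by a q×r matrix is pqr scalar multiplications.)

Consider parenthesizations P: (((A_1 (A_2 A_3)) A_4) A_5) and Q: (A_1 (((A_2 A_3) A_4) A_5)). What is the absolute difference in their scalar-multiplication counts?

Order P = (((A_1 (A_2 A_3)) A_4) A_5): (A_2 A_3): 27×13 by 13×25 → 27×25, cost 27·13·25 = 8775; (A_1 (A_2 A_3)): 3×27 by 27×25 → 3×25, cost 3·27·25 = 2025; cumulative 10800; ((A_1 (A_2 A_3)) A_4): 3×25 by 25×2 → 3×2, cost 3·25·2 = 150; cumulative 10950; (((A_1 (A_2 A_3)) A_4) A_5): 3×2 by 2×24 → 3×24, cost 3·2·24 = 144; cumulative 11094. Total 11094.
Order Q = (A_1 (((A_2 A_3) A_4) A_5)): (A_2 A_3): 27×13 by 13×25 → 27×25, cost 27·13·25 = 8775; ((A_2 A_3) A_4): 27×25 by 25×2 → 27×2, cost 27·25·2 = 1350; cumulative 10125; (((A_2 A_3) A_4) A_5): 27×2 by 2×24 → 27×24, cost 27·2·24 = 1296; cumulative 11421; (A_1 (((A_2 A_3) A_4) A_5)): 3×27 by 27×24 → 3×24, cost 3·27·24 = 1944; cumulative 13365. Total 13365.
Difference: |11094 − 13365| = 2271.

2271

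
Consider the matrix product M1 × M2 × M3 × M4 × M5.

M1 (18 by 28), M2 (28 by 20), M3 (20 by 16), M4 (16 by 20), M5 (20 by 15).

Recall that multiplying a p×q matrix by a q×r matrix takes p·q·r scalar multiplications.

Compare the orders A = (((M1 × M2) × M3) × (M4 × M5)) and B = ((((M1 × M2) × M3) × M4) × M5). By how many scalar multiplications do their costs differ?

2040

Order A = (((M1 × M2) × M3) × (M4 × M5)): (M1 × M2): 18×28 by 28×20 → 18×20, cost 18·28·20 = 10080; ((M1 × M2) × M3): 18×20 by 20×16 → 18×16, cost 18·20·16 = 5760; cumulative 15840; (M4 × M5): 16×20 by 20×15 → 16×15, cost 16·20·15 = 4800; (((M1 × M2) × M3) × (M4 × M5)): 18×16 by 16×15 → 18×15, cost 18·16·15 = 4320; cumulative 24960. Total 24960.
Order B = ((((M1 × M2) × M3) × M4) × M5): (M1 × M2): 18×28 by 28×20 → 18×20, cost 18·28·20 = 10080; ((M1 × M2) × M3): 18×20 by 20×16 → 18×16, cost 18·20·16 = 5760; cumulative 15840; (((M1 × M2) × M3) × M4): 18×16 by 16×20 → 18×20, cost 18·16·20 = 5760; cumulative 21600; ((((M1 × M2) × M3) × M4) × M5): 18×20 by 20×15 → 18×15, cost 18·20·15 = 5400; cumulative 27000. Total 27000.
Difference: |24960 − 27000| = 2040.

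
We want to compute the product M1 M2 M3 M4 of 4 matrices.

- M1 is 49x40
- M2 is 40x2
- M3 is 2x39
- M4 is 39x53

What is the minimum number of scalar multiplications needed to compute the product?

13248

Adjacent pairs: M1M2 = 49·40·2 = 3920; M2M3 = 40·2·39 = 3120; M3M4 = 2·39·53 = 4134.
Length 3: M1..M3: k=1: 0+3120+49·40·39=79560; k=2: 3920+0+49·2·39=7742 → min 7742 | M2..M4: k=2: 0+4134+40·2·53=8374; k=3: 3120+0+40·39·53=85800 → min 8374.
Length 4: M1..M4: k=1: 0+8374+49·40·53=112254; k=2: 3920+4134+49·2·53=13248; k=3: 7742+0+49·39·53=109025 → min 13248.
Optimal order: ((M1 M2) (M3 M4)) with cost 13248.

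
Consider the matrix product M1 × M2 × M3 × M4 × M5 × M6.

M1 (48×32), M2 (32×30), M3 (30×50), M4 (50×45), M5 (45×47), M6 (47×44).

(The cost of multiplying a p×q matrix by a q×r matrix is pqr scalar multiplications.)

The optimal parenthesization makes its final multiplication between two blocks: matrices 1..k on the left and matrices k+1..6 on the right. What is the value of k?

2

Adjacent pairs: M1M2 = 48·32·30 = 46080; M2M3 = 32·30·50 = 48000; M3M4 = 30·50·45 = 67500; M4M5 = 50·45·47 = 105750; M5M6 = 45·47·44 = 93060.
Length 3: M1..M3: k=1: 0+48000+48·32·50=124800; k=2: 46080+0+48·30·50=118080 → min 118080 | M2..M4: k=2: 0+67500+32·30·45=110700; k=3: 48000+0+32·50·45=120000 → min 110700 | M3..M5: k=3: 0+105750+30·50·47=176250; k=4: 67500+0+30·45·47=130950 → min 130950 | M4..M6: k=4: 0+93060+50·45·44=192060; k=5: 105750+0+50·47·44=209150 → min 192060.
Length 4: M1..M4: k=1: 0+110700+48·32·45=179820; k=2: 46080+67500+48·30·45=178380; k=3: 118080+0+48·50·45=226080 → min 178380 | M2..M5: k=2: 0+130950+32·30·47=176070; k=3: 48000+105750+32·50·47=228950; k=4: 110700+0+32·45·47=178380 → min 176070 | M3..M6: k=3: 0+192060+30·50·44=258060; k=4: 67500+93060+30·45·44=219960; k=5: 130950+0+30·47·44=192990 → min 192990.
Length 5: M1..M5: k=1: 0+176070+48·32·47=248262; k=2: 46080+130950+48·30·47=244710; k=3: 118080+105750+48·50·47=336630; k=4: 178380+0+48·45·47=279900 → min 244710 | M2..M6: k=2: 0+192990+32·30·44=235230; k=3: 48000+192060+32·50·44=310460; k=4: 110700+93060+32·45·44=267120; k=5: 176070+0+32·47·44=242246 → min 235230.
Top-level splits: k=1: (M1..M1)·(M2..M6) → 0+235230+48·32·44 = 302814; k=2: (M1..M2)·(M3..M6) → 46080+192990+48·30·44 = 302430; k=3: (M1..M3)·(M4..M6) → 118080+192060+48·50·44 = 415740; k=4: (M1..M4)·(M5..M6) → 178380+93060+48·45·44 = 366480; k=5: (M1..M5)·(M6..M6) → 244710+0+48·47·44 = 343974.
Best split is after M2, i.e. k = 2.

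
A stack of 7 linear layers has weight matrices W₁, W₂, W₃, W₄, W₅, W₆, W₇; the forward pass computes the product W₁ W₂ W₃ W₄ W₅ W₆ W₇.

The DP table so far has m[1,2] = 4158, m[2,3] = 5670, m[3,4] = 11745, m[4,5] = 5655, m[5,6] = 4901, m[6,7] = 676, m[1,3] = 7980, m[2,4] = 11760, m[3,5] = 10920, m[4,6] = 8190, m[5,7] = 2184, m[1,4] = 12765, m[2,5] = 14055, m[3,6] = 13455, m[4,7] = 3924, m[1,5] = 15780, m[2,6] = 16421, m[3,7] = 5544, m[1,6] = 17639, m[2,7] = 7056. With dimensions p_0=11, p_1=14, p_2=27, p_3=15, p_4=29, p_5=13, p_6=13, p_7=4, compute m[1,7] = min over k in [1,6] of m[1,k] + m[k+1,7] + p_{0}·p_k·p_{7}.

m[1,7] = min over k∈[1,6] of m[1,k]+m[k+1,7]+p_{0}·p_k·p_{7}.
k=1: 0 + 7056 + 11·14·4 = 7672; k=2: 4158 + 5544 + 11·27·4 = 10890; k=3: 7980 + 3924 + 11·15·4 = 12564; k=4: 12765 + 2184 + 11·29·4 = 16225; k=5: 15780 + 676 + 11·13·4 = 17028; k=6: 17639 + 0 + 11·13·4 = 18211.
Minimum: 7672 at k=1.

7672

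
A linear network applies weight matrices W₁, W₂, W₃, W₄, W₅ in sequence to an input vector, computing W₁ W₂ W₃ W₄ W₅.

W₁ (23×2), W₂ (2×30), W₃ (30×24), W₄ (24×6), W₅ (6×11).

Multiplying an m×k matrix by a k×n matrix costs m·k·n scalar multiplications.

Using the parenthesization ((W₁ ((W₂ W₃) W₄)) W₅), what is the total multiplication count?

3522

(W₂ W₃): 2×30 by 30×24 → 2×24, cost 2·30·24 = 1440
((W₂ W₃) W₄): 2×24 by 24×6 → 2×6, cost 2·24·6 = 288; cumulative 1728
(W₁ ((W₂ W₃) W₄)): 23×2 by 2×6 → 23×6, cost 23·2·6 = 276; cumulative 2004
((W₁ ((W₂ W₃) W₄)) W₅): 23×6 by 6×11 → 23×11, cost 23·6·11 = 1518; cumulative 3522
Total: 3522 scalar multiplications.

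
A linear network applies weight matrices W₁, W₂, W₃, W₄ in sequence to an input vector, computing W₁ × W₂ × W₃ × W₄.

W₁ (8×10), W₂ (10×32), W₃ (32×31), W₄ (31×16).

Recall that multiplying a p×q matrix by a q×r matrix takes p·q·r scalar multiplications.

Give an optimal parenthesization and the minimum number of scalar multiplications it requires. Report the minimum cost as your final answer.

Adjacent pairs: W₁W₂ = 8·10·32 = 2560; W₂W₃ = 10·32·31 = 9920; W₃W₄ = 32·31·16 = 15872.
Length 3: W₁..W₃: k=1: 0+9920+8·10·31=12400; k=2: 2560+0+8·32·31=10496 → min 10496 | W₂..W₄: k=2: 0+15872+10·32·16=20992; k=3: 9920+0+10·31·16=14880 → min 14880.
Length 4: W₁..W₄: k=1: 0+14880+8·10·16=16160; k=2: 2560+15872+8·32·16=22528; k=3: 10496+0+8·31·16=14464 → min 14464.
Optimal parenthesization: (((W₁ × W₂) × W₃) × W₄) with cost 14464.

14464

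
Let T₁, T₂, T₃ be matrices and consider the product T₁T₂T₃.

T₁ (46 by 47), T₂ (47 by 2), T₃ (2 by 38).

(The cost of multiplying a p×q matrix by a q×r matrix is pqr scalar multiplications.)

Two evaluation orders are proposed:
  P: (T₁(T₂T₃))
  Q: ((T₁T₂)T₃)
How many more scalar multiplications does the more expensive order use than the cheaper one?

77908

Order P = (T₁(T₂T₃)): (T₂T₃): 47×2 by 2×38 → 47×38, cost 47·2·38 = 3572; (T₁(T₂T₃)): 46×47 by 47×38 → 46×38, cost 46·47·38 = 82156; cumulative 85728. Total 85728.
Order Q = ((T₁T₂)T₃): (T₁T₂): 46×47 by 47×2 → 46×2, cost 46·47·2 = 4324; ((T₁T₂)T₃): 46×2 by 2×38 → 46×38, cost 46·2·38 = 3496; cumulative 7820. Total 7820.
Difference: |85728 − 7820| = 77908.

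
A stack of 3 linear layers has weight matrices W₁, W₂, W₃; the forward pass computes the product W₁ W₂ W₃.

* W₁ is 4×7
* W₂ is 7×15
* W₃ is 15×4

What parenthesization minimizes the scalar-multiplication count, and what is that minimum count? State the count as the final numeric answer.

(W₁ (W₂ W₃)): cost 532.
((W₁ W₂) W₃): cost 660.
Optimal: (W₁ (W₂ W₃)) with cost 532.

532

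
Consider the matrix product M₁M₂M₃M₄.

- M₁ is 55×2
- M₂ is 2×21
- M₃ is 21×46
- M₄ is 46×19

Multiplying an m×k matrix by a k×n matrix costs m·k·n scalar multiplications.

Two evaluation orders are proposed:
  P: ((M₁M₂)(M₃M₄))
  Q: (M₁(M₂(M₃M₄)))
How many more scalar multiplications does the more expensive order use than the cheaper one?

21367

Order P = ((M₁M₂)(M₃M₄)): (M₁M₂): 55×2 by 2×21 → 55×21, cost 55·2·21 = 2310; (M₃M₄): 21×46 by 46×19 → 21×19, cost 21·46·19 = 18354; ((M₁M₂)(M₃M₄)): 55×21 by 21×19 → 55×19, cost 55·21·19 = 21945; cumulative 42609. Total 42609.
Order Q = (M₁(M₂(M₃M₄))): (M₃M₄): 21×46 by 46×19 → 21×19, cost 21·46·19 = 18354; (M₂(M₃M₄)): 2×21 by 21×19 → 2×19, cost 2·21·19 = 798; cumulative 19152; (M₁(M₂(M₃M₄))): 55×2 by 2×19 → 55×19, cost 55·2·19 = 2090; cumulative 21242. Total 21242.
Difference: |42609 − 21242| = 21367.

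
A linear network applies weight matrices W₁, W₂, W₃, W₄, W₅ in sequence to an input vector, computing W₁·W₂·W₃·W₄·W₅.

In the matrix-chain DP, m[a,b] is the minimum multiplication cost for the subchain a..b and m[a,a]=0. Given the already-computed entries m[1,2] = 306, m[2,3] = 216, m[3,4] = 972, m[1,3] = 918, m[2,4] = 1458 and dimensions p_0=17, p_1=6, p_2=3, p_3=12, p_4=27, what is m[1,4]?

m[1,4] = min over k∈[1,3] of m[1,k]+m[k+1,4]+p_{0}·p_k·p_{4}.
k=1: 0 + 1458 + 17·6·27 = 4212; k=2: 306 + 972 + 17·3·27 = 2655; k=3: 918 + 0 + 17·12·27 = 6426.
Minimum: 2655 at k=2.

2655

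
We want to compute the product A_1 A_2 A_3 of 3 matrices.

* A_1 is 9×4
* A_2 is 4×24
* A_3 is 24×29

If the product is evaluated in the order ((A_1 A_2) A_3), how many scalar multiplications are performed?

7128

(A_1 A_2): 9×4 by 4×24 → 9×24, cost 9·4·24 = 864
((A_1 A_2) A_3): 9×24 by 24×29 → 9×29, cost 9·24·29 = 6264; cumulative 7128
Total: 7128 scalar multiplications.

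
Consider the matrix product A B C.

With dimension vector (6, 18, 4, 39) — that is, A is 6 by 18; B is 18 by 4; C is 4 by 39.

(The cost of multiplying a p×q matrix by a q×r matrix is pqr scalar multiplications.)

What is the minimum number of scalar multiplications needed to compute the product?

Order (A (B C)): (B C): 18×4 by 4×39 → 18×39, cost 18·4·39 = 2808; (A (B C)): 6×18 by 18×39 → 6×39, cost 6·18·39 = 4212; cumulative 7020. Total 7020.
Order ((A B) C): (A B): 6×18 by 18×4 → 6×4, cost 6·18·4 = 432; ((A B) C): 6×4 by 4×39 → 6×39, cost 6·4·39 = 936; cumulative 1368. Total 1368.
Minimum: 1368.

1368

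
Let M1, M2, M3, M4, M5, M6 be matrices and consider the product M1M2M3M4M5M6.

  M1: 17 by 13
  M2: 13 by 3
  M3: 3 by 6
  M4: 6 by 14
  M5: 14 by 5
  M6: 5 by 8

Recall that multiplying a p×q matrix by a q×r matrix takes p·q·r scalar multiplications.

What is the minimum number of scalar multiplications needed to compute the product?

Adjacent pairs: M1M2 = 17·13·3 = 663; M2M3 = 13·3·6 = 234; M3M4 = 3·6·14 = 252; M4M5 = 6·14·5 = 420; M5M6 = 14·5·8 = 560.
Length 3: M1..M3: k=1: 0+234+17·13·6=1560; k=2: 663+0+17·3·6=969 → min 969 | M2..M4: k=2: 0+252+13·3·14=798; k=3: 234+0+13·6·14=1326 → min 798 | M3..M5: k=3: 0+420+3·6·5=510; k=4: 252+0+3·14·5=462 → min 462 | M4..M6: k=4: 0+560+6·14·8=1232; k=5: 420+0+6·5·8=660 → min 660.
Length 4: M1..M4: k=1: 0+798+17·13·14=3892; k=2: 663+252+17·3·14=1629; k=3: 969+0+17·6·14=2397 → min 1629 | M2..M5: k=2: 0+462+13·3·5=657; k=3: 234+420+13·6·5=1044; k=4: 798+0+13·14·5=1708 → min 657 | M3..M6: k=3: 0+660+3·6·8=804; k=4: 252+560+3·14·8=1148; k=5: 462+0+3·5·8=582 → min 582.
Length 5: M1..M5: k=1: 0+657+17·13·5=1762; k=2: 663+462+17·3·5=1380; k=3: 969+420+17·6·5=1899; k=4: 1629+0+17·14·5=2819 → min 1380 | M2..M6: k=2: 0+582+13·3·8=894; k=3: 234+660+13·6·8=1518; k=4: 798+560+13·14·8=2814; k=5: 657+0+13·5·8=1177 → min 894.
Length 6: M1..M6: k=1: 0+894+17·13·8=2662; k=2: 663+582+17·3·8=1653; k=3: 969+660+17·6·8=2445; k=4: 1629+560+17·14·8=4093; k=5: 1380+0+17·5·8=2060 → min 1653.
Optimal order: ((M1M2)(((M3M4)M5)M6)) with cost 1653.

1653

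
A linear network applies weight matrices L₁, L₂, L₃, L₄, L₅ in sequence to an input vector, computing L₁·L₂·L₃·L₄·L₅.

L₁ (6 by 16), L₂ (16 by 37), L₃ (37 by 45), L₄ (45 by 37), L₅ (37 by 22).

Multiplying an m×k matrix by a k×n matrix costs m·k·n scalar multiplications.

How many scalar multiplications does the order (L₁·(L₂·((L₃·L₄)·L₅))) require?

(L₃·L₄): 37×45 by 45×37 → 37×37, cost 37·45·37 = 61605
((L₃·L₄)·L₅): 37×37 by 37×22 → 37×22, cost 37·37·22 = 30118; cumulative 91723
(L₂·((L₃·L₄)·L₅)): 16×37 by 37×22 → 16×22, cost 16·37·22 = 13024; cumulative 104747
(L₁·(L₂·((L₃·L₄)·L₅))): 6×16 by 16×22 → 6×22, cost 6·16·22 = 2112; cumulative 106859
Total: 106859 scalar multiplications.

106859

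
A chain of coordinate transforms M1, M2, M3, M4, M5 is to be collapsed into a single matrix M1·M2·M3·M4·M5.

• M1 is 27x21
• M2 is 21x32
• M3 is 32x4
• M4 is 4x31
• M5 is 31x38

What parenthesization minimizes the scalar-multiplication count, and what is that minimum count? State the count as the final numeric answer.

13772

Adjacent pairs: M1M2 = 27·21·32 = 18144; M2M3 = 21·32·4 = 2688; M3M4 = 32·4·31 = 3968; M4M5 = 4·31·38 = 4712.
Length 3: M1..M3: k=1: 0+2688+27·21·4=4956; k=2: 18144+0+27·32·4=21600 → min 4956 | M2..M4: k=2: 0+3968+21·32·31=24800; k=3: 2688+0+21·4·31=5292 → min 5292 | M3..M5: k=3: 0+4712+32·4·38=9576; k=4: 3968+0+32·31·38=41664 → min 9576.
Length 4: M1..M4: k=1: 0+5292+27·21·31=22869; k=2: 18144+3968+27·32·31=48896; k=3: 4956+0+27·4·31=8304 → min 8304 | M2..M5: k=2: 0+9576+21·32·38=35112; k=3: 2688+4712+21·4·38=10592; k=4: 5292+0+21·31·38=30030 → min 10592.
Length 5: M1..M5: k=1: 0+10592+27·21·38=32138; k=2: 18144+9576+27·32·38=60552; k=3: 4956+4712+27·4·38=13772; k=4: 8304+0+27·31·38=40110 → min 13772.
Optimal parenthesization: ((M1·(M2·M3))·(M4·M5)) with cost 13772.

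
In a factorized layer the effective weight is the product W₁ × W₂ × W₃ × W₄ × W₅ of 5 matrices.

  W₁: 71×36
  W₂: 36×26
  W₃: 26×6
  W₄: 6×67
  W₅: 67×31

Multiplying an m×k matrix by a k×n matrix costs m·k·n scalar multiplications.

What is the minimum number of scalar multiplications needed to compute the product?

46620

Adjacent pairs: W₁W₂ = 71·36·26 = 66456; W₂W₃ = 36·26·6 = 5616; W₃W₄ = 26·6·67 = 10452; W₄W₅ = 6·67·31 = 12462.
Length 3: W₁..W₃: k=1: 0+5616+71·36·6=20952; k=2: 66456+0+71·26·6=77532 → min 20952 | W₂..W₄: k=2: 0+10452+36·26·67=73164; k=3: 5616+0+36·6·67=20088 → min 20088 | W₃..W₅: k=3: 0+12462+26·6·31=17298; k=4: 10452+0+26·67·31=64454 → min 17298.
Length 4: W₁..W₄: k=1: 0+20088+71·36·67=191340; k=2: 66456+10452+71·26·67=200590; k=3: 20952+0+71·6·67=49494 → min 49494 | W₂..W₅: k=2: 0+17298+36·26·31=46314; k=3: 5616+12462+36·6·31=24774; k=4: 20088+0+36·67·31=94860 → min 24774.
Length 5: W₁..W₅: k=1: 0+24774+71·36·31=104010; k=2: 66456+17298+71·26·31=140980; k=3: 20952+12462+71·6·31=46620; k=4: 49494+0+71·67·31=196961 → min 46620.
Optimal order: ((W₁ × (W₂ × W₃)) × (W₄ × W₅)) with cost 46620.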